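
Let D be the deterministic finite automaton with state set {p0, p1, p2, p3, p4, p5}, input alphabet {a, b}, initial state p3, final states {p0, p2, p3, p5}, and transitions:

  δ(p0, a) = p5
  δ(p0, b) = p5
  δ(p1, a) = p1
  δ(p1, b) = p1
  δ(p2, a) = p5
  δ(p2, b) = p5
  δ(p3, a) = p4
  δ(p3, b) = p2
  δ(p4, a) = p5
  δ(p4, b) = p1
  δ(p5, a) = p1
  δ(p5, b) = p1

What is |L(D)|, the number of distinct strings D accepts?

5

The useful subgraph on states {p2, p3, p4, p5} is acyclic, so L(D) is finite; the longest accepting path visits 3 useful states, giving maximum string length 2.
Counting accepting paths from p3 by length: 1 of length 0, 1 of length 1, 3 of length 2. Total 5.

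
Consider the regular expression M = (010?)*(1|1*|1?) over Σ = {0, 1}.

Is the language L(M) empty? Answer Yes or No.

No

The empty string ε matches the expression, so it belongs to L(M).
Since L(M) contains at least one string, it is not empty.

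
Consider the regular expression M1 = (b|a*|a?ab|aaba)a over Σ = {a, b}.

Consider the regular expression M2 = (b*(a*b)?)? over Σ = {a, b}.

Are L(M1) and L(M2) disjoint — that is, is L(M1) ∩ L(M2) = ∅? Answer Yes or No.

Converting the expression M1 to a DFA (subset construction, then merging equivalent states) gives the minimal DFA with states {r0, r1, r2, r3, r4, r5, r6, r7, r8}, start state r0, accepting states {r1, r3, r4, r6, r8} and transitions r0: a→r1, b→r2; r1: a→r3, b→r2; r2: a→r4, b→r5; r3: a→r6, b→r7; r4: a→r5, b→r5; r5: a→r5, b→r5; r6: a→r6, b→r5; r7: a→r8, b→r5; r8: a→r4, b→r5.
Converting the expression M2 to a DFA (subset construction, then merging equivalent states) gives the minimal DFA with states {t0, t1, t2, t3}, start state t0, accepting states {t0, t2} and transitions t0: a→t1, b→t0; t1: a→t1, b→t2; t2: a→t3, b→t3; t3: a→t3, b→t3.
Exploring the product automaton M1 × M2 from the start pair (r0, t0), following both machines on each input symbol, reaches 14 state pairs: (r0, t0), (r1, t1), (r2, t0), (r3, t1), (r2, t2), (r4, t1), (r5, t0), (r6, t1), (r7, t2), (r4, t3), (r5, t3), (r5, t1), (r5, t2), (r8, t3).
M1 accepts in {r1, r3, r4, r6, r8} and M2 accepts in {t0, t2}; no reachable pair has both components accepting, so no string drives both machines to acceptance simultaneously and L(M1) ∩ L(M2) = ∅.
So no string is accepted by both, and the intersection is empty.

Yes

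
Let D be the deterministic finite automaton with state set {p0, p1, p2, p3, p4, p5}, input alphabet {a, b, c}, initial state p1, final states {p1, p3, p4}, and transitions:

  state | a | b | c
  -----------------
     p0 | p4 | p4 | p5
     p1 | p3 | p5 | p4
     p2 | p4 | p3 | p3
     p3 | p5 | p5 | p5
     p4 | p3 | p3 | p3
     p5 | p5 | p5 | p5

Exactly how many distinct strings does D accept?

6

The useful subgraph on states {p1, p3, p4} is acyclic, so L(D) is finite; the longest accepting path visits 3 useful states, giving maximum string length 2.
Counting accepting paths from p1 by length: 1 of length 0, 2 of length 1, 3 of length 2. Total 6.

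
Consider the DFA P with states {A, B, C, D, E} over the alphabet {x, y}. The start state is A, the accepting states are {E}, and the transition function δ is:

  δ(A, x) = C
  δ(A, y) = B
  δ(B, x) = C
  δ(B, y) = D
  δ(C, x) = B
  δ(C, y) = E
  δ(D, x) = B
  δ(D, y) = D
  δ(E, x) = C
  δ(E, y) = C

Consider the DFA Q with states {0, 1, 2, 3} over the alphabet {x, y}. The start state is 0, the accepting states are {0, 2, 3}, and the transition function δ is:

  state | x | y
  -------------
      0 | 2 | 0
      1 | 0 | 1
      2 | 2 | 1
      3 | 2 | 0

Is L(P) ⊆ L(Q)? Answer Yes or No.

The string xy is in L(P) but not in L(Q).
So L(P) ⊄ L(Q).

No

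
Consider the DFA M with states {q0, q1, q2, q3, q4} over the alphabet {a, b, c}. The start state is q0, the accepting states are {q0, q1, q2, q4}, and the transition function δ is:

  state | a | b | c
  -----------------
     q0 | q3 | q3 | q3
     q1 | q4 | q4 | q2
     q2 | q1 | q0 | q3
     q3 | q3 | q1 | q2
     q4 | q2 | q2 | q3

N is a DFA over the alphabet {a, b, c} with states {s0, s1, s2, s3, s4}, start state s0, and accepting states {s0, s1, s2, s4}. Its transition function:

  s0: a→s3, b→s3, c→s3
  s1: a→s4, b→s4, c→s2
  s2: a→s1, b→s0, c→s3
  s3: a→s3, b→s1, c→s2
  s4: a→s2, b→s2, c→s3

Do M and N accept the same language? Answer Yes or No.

Exploring the product automaton M × N from the start pair (q0, s0), following both machines on each input symbol, reaches 5 state pairs: (q0, s0), (q3, s3), (q1, s1), (q2, s2), (q4, s4).
M accepts in {q0, q1, q2, q4} and N accepts in {s0, s1, s2, s4}. In every reachable pair the two components are either both accepting — (q0, s0), (q1, s1), (q2, s2), (q4, s4) — or both non-accepting, so no string is accepted by exactly one of the machines: L(M) \ L(N) and L(N) \ L(M) are both empty.
Hence every string is accepted by M iff it is accepted by N, and the two languages coincide.

Yes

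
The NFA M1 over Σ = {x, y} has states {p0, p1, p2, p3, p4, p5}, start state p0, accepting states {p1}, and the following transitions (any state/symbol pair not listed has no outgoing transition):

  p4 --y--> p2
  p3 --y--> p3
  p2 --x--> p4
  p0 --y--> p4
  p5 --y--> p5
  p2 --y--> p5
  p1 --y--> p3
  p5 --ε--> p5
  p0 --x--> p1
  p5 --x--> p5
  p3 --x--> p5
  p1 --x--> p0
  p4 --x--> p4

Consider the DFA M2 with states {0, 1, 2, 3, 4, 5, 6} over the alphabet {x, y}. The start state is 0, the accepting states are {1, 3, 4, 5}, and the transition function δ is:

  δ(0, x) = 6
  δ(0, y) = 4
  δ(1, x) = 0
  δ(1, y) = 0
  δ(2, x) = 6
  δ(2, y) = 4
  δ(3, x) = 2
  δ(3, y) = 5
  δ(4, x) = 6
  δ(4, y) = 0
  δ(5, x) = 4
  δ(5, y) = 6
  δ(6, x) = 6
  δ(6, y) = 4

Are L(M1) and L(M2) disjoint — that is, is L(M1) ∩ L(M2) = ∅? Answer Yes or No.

Yes

Exploring the product automaton M1 × M2 from the start pair (p0, 0), following both machines on each input symbol, reaches 12 state pairs: (p0, 0), (p1, 6), (p4, 4), (p0, 6), (p3, 4), (p4, 6), (p2, 0), (p5, 6), (p3, 0), (p2, 4), (p5, 4), (p5, 0).
M1 accepts in {p1} and M2 accepts in {1, 3, 4, 5}; no reachable pair has both components accepting, so no string drives both machines to acceptance simultaneously and L(M1) ∩ L(M2) = ∅.
So no string is accepted by both, and the intersection is empty.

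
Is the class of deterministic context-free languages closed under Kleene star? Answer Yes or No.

No

L = {c aⁿbⁿ : n≥0} ∪ {cc aⁿb²ⁿ : n≥0} is a DCFL (the number of leading c's fixes which ratio the DPDA checks), but L* is not. Every word of L starts with c, so in a factorisation of the string cc aⁱbʲ (i≥1) into words of L each factor begins at one of the two c's: either the whole string is a single word of L (forcing j = 2i), or it splits as c · (c aⁱbʲ) with c ∈ L (take n = 0) and c aⁱbʲ ∈ L (forcing j = i). Thus L* ∩ cca⁺b* = {cc aⁿbⁿ : n≥1} ∪ {cc aⁿb²ⁿ : n≥1}. A DPDA for L* would give one for this intersection with a regular set, and, started from its configuration after reading cc, one for {aⁿbⁿ : n≥1} ∪ {aⁿb²ⁿ : n≥1}, which no deterministic PDA accepts (a DPDA for it would have a single run on aⁿb²ⁿ, accepting after the prefix aⁿbⁿ and accepting again after n more b's; an ordinary PDA that simulates it on a's and b's and, at any moment when it is accepting, may switch to reading only a fresh letter d while feeding each d to the simulation as a b, would accept aⁱbʲdᵏ (k≥1) exactly when both aⁱbʲ and aⁱbʲ⁺ᵏ are in the language, i.e. its language intersected with the regular set a*b*d⁺ would be exactly {aⁿbⁿdⁿ : n≥1} — impossible, since context-free languages are closed under intersection with regular sets and {aⁿbⁿdⁿ} is not context-free). So L* is not a DCFL.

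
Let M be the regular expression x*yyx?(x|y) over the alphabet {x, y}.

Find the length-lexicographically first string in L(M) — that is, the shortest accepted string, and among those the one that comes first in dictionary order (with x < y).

yyx

By inspection of the expression, no string of length less than 3 matches, and yyx is the lexicographically first match of length 3.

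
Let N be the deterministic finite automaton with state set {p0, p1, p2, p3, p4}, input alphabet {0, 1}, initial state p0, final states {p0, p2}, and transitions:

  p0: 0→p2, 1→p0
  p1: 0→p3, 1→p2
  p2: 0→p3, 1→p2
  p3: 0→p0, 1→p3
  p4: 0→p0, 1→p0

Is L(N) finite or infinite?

State p0 is reachable from the start and can reach an accepting state, and it lies on the cycle p0 → p0.
Traversing that cycle any number of times yields accepted strings of unbounded length, so the language is infinite.

infinite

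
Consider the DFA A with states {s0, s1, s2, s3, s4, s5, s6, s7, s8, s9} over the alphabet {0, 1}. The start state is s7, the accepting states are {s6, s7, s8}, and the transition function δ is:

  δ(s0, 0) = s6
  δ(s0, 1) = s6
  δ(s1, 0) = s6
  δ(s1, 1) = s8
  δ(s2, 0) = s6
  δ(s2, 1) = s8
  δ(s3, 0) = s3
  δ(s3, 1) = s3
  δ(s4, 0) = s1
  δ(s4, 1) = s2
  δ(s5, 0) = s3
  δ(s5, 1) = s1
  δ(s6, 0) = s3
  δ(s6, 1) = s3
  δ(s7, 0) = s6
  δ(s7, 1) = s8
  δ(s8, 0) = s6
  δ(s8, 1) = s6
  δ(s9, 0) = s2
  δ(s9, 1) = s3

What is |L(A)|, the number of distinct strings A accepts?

The useful subgraph on states {s6, s7, s8} is acyclic, so L(A) is finite; the longest accepting path visits 3 useful states, giving maximum string length 2.
Counting accepting paths from s7 by length: 1 of length 0, 2 of length 1, 2 of length 2. Total 5.

5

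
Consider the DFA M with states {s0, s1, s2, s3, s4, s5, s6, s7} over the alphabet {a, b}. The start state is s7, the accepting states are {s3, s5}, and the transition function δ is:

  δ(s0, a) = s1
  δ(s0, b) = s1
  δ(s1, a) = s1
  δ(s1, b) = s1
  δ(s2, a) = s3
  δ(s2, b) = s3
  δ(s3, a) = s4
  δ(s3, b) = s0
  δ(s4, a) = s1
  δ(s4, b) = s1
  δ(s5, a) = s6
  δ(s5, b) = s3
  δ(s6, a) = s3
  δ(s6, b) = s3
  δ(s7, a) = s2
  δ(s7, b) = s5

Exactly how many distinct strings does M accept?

The useful subgraph on states {s2, s3, s5, s6, s7} is acyclic, so L(M) is finite; the longest accepting path visits 4 useful states, giving maximum string length 3.
Counting accepting paths from s7 by length: 1 of length 1, 3 of length 2, 2 of length 3. Total 6.

6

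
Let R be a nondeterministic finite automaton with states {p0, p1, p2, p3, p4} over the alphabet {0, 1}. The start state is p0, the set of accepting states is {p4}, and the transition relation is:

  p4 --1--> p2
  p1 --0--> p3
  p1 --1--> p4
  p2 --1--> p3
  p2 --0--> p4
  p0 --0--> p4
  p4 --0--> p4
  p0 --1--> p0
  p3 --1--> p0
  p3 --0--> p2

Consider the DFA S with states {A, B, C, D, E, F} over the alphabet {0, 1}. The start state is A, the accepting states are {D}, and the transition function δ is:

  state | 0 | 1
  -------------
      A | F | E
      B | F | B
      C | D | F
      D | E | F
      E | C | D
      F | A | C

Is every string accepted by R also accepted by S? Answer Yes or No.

No

The string 0 is in L(R) but not in L(S).
So L(R) ⊄ L(S).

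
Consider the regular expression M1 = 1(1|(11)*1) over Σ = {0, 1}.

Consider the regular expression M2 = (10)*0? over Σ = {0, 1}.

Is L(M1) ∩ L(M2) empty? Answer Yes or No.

Yes

Converting the expression M1 to a DFA (subset construction, then merging equivalent states) gives the minimal DFA with states {r0, r1, r2, r3}, start state r0, accepting states {r3} and transitions r0: 0→r1, 1→r2; r1: 0→r1, 1→r1; r2: 0→r1, 1→r3; r3: 0→r1, 1→r2.
Converting the expression M2 to a DFA (subset construction, then merging equivalent states) gives the minimal DFA with states {t0, t1, t2, t3}, start state t0, accepting states {t0, t1} and transitions t0: 0→t1, 1→t2; t1: 0→t3, 1→t3; t2: 0→t0, 1→t3; t3: 0→t3, 1→t3.
Exploring the product automaton M1 × M2 from the start pair (r0, t0), following both machines on each input symbol, reaches 8 state pairs: (r0, t0), (r1, t1), (r2, t2), (r1, t3), (r1, t0), (r3, t3), (r1, t2), (r2, t3).
M1 accepts in {r3} and M2 accepts in {t0, t1}; no reachable pair has both components accepting, so no string drives both machines to acceptance simultaneously and L(M1) ∩ L(M2) = ∅.
So no string is accepted by both, and the intersection is empty.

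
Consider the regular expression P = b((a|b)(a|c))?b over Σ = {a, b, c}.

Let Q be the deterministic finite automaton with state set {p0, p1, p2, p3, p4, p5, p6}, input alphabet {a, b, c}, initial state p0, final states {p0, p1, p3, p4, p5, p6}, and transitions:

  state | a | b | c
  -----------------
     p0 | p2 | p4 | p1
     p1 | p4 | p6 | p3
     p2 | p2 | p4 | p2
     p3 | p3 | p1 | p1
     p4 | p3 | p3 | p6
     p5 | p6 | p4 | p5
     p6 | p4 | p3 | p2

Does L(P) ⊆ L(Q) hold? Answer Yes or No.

Converting the expression P to a DFA (subset construction, then merging equivalent states) gives the minimal DFA with states {r0, r1, r2, r3, r4, r5, r6}, start state r0, accepting states {r4, r6} and transitions r0: a→r1, b→r2, c→r1; r1: a→r1, b→r1, c→r1; r2: a→r3, b→r4, c→r1; r3: a→r5, b→r1, c→r5; r4: a→r5, b→r1, c→r5; r5: a→r1, b→r6, c→r1; r6: a→r1, b→r1, c→r1.
Exploring the product automaton P × Q from the start pair (r0, p0), following both machines on each input symbol, reaches 13 state pairs: (r0, p0), (r1, p2), (r2, p4), (r1, p1), (r1, p4), (r3, p3), (r4, p3), (r1, p6), (r1, p3), (r5, p3), (r5, p1), (r6, p1), (r6, p6).
P accepts in {r4, r6} and Q accepts in {p0, p1, p3, p4, p5, p6}. The reachable pairs whose P-component is accepting are (r4, p3), (r6, p1), (r6, p6); in each of them the Q-component is accepting too, so the product for L(P) \ L(Q) (P-component accepting, Q-component rejecting) has no reachable accepting pair and the difference is empty.
Hence every string in L(P) is also in L(Q).

Yes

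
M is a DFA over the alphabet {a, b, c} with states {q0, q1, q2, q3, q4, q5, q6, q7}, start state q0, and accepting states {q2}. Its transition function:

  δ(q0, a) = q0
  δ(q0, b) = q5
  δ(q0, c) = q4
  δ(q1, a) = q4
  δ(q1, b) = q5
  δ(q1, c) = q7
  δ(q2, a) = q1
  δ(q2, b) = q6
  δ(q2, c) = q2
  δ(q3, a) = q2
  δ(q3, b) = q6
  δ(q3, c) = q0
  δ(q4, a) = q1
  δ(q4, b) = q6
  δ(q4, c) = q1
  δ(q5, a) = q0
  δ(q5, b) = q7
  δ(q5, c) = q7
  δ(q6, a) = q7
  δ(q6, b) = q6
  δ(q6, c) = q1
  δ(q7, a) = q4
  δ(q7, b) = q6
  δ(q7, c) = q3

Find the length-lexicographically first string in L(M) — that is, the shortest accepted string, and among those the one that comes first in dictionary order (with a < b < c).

bbca

A breadth-first search from q0 reaches an accepting state first via the path q0 → q5 → q7 → q3 → q2 on input bbca.
No string of length < 4 is accepted (BFS exhausts all shorter strings without reaching an accepting state), and bbca is the lexicographically least accepting string of length 4.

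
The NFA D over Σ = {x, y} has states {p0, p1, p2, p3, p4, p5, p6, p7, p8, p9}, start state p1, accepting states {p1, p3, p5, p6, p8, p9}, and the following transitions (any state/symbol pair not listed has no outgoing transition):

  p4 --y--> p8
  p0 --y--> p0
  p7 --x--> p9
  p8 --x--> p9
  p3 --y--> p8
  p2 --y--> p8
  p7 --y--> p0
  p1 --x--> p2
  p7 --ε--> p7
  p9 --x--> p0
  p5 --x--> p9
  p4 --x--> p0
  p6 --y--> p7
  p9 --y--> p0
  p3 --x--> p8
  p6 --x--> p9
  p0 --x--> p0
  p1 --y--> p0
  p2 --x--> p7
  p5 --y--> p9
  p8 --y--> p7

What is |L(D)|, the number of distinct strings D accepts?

The useful subgraph on states {p1, p2, p7, p8, p9} is acyclic, so L(D) is finite; the longest accepting path visits 5 useful states, giving maximum string length 4.
Counting accepting paths from p1 by length: 1 of length 0, 1 of length 2, 2 of length 3, 1 of length 4. Total 5.

5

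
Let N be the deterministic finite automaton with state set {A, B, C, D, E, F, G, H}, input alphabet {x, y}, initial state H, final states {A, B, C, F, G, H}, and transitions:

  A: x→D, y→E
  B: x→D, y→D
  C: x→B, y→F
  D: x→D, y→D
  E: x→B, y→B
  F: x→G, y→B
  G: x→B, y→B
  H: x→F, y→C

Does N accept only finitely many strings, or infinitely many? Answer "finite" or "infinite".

The useful states (reachable from H and able to reach an accepting state) are {B, C, F, G, H}.
Restricted to these states the transition graph has no cycle, so every accepting path has bounded length and L is finite.

finite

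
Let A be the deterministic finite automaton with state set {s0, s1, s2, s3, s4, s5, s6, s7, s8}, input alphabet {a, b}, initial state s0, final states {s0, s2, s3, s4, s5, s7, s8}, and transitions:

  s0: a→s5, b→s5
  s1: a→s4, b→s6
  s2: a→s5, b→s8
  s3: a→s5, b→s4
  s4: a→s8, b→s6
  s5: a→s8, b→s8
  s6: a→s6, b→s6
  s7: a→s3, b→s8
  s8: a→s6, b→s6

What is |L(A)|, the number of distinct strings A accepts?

7

The useful subgraph on states {s0, s5, s8} is acyclic, so L(A) is finite; the longest accepting path visits 3 useful states, giving maximum string length 2.
Counting accepting paths from s0 by length: 1 of length 0, 2 of length 1, 4 of length 2. Total 7.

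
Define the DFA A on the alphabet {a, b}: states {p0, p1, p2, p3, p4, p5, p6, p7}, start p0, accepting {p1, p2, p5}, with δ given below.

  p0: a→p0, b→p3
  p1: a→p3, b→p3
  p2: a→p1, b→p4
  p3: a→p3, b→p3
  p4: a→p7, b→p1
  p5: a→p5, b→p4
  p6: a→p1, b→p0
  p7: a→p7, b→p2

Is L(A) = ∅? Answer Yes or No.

The states reachable from the start state are {p0, p3}.
None of the accepting states {p1, p2, p5} is reachable, so no string is accepted and L(A) = ∅.

Yes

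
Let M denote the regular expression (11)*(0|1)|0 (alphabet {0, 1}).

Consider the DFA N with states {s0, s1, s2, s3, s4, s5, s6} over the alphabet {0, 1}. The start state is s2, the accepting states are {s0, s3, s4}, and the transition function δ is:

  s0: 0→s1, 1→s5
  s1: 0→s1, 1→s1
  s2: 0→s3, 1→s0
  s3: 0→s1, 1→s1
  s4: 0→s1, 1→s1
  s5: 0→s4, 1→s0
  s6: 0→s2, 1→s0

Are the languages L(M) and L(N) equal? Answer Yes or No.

Yes

Converting the expression M to a DFA (subset construction, then merging equivalent states) gives the minimal DFA with states {m0, m1, m2, m3}, start state m0, accepting states {m1, m2} and transitions m0: 0→m1, 1→m2; m1: 0→m3, 1→m3; m2: 0→m3, 1→m0; m3: 0→m3, 1→m3.
Exploring the product automaton M × N from the start pair (m0, s2), following both machines on each input symbol, reaches 6 state pairs: (m0, s2), (m1, s3), (m2, s0), (m3, s1), (m0, s5), (m1, s4).
M accepts in {m1, m2} and N accepts in {s0, s3, s4}. In every reachable pair the two components are either both accepting — (m1, s3), (m2, s0), (m1, s4) — or both non-accepting, so no string is accepted by exactly one of the machines: L(M) \ L(N) and L(N) \ L(M) are both empty.
Hence every string is accepted by M iff it is accepted by N, and the two languages coincide.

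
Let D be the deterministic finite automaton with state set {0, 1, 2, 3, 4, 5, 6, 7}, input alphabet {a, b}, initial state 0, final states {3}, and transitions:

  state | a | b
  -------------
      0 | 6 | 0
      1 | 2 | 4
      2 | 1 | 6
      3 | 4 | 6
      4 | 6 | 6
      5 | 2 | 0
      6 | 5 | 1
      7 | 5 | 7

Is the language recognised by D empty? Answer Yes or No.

The states reachable from the start state are {0, 1, 2, 4, 5, 6}.
None of the accepting states {3} is reachable, so no string is accepted and L(D) = ∅.

Yes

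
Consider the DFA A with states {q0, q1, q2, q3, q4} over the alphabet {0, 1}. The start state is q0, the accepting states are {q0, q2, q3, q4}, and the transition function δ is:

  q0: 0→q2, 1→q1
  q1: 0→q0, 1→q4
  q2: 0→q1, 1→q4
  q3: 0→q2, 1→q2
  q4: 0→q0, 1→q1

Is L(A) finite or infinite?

infinite

State q0 is reachable from the start and can reach an accepting state, and it lies on the cycle q0 → q1 → q0.
Traversing that cycle any number of times yields accepted strings of unbounded length, so the language is infinite.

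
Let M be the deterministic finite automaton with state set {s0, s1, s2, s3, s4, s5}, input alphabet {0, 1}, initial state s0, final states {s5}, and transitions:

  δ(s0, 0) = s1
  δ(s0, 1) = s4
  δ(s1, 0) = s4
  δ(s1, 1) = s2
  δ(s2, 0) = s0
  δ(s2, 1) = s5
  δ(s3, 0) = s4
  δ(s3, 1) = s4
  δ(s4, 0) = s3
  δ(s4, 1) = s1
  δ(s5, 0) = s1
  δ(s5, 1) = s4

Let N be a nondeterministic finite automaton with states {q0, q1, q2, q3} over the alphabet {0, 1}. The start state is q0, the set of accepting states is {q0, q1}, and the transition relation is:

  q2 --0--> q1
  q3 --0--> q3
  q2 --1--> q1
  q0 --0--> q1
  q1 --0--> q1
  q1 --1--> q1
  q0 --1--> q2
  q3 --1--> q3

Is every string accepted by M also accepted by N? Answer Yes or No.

Exploring the product automaton M × N from the start pair (s0, q0), following both machines on each input symbol, reaches 8 state pairs: (s0, q0), (s1, q1), (s4, q2), (s4, q1), (s2, q1), (s3, q1), (s0, q1), (s5, q1).
M accepts in {s5} and N accepts in {q0, q1}. The reachable pairs whose M-component is accepting are (s5, q1); in each of them the N-component is accepting too, so the product for L(M) \ L(N) (M-component accepting, N-component rejecting) has no reachable accepting pair and the difference is empty.
Hence every string in L(M) is also in L(N).

Yes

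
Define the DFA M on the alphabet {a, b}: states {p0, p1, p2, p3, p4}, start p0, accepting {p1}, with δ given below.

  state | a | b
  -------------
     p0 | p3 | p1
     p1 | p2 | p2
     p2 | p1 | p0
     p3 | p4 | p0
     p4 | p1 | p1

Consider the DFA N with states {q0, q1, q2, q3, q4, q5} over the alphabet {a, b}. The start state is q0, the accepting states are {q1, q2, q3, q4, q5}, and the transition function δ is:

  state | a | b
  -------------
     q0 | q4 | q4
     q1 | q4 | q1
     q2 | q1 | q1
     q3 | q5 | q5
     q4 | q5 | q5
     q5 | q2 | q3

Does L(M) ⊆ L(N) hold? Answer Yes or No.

Exploring the product automaton M × N from the start pair (p0, q0), following both machines on each input symbol, reaches 20 state pairs: (p0, q0), (p3, q4), (p1, q4), (p4, q5), (p0, q5), (p2, q5), (p1, q2), (p1, q3), (p3, q2), (p0, q3), (p2, q1), (p4, q1), (p0, q1), (p3, q5), (p1, q5), (p1, q1), (p4, q2), (p2, q2), (p2, q3), (p2, q4).
M accepts in {p1} and N accepts in {q1, q2, q3, q4, q5}. The reachable pairs whose M-component is accepting are (p1, q4), (p1, q2), (p1, q3), (p1, q5), (p1, q1); in each of them the N-component is accepting too, so the product for L(M) \ L(N) (M-component accepting, N-component rejecting) has no reachable accepting pair and the difference is empty.
Hence every string in L(M) is also in L(N).

Yes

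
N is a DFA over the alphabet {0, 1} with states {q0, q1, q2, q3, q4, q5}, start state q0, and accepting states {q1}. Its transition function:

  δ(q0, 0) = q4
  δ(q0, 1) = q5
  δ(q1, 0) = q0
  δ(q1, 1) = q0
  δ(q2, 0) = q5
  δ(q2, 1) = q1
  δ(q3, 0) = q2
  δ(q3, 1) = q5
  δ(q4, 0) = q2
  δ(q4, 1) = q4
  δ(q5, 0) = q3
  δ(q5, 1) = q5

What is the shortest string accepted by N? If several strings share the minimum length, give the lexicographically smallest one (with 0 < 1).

A breadth-first search from q0 reaches an accepting state first via the path q0 → q4 → q2 → q1 on input 001.
No string of length < 3 is accepted (BFS exhausts all shorter strings without reaching an accepting state), and 001 is the lexicographically least accepting string of length 3.

001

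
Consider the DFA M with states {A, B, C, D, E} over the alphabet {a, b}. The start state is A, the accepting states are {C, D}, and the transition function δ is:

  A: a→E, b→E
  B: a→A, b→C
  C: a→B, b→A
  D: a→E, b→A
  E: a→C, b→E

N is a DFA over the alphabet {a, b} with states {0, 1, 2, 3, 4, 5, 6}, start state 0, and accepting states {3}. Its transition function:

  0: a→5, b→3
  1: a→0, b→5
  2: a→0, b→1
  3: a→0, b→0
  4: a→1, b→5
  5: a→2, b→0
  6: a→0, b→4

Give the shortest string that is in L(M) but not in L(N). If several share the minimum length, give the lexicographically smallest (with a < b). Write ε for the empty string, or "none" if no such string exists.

aa

The string aa is accepted by M but not by N.
No shorter string lies in the difference, and aa is the lexicographically first length-2 string in L(M) \ L(N).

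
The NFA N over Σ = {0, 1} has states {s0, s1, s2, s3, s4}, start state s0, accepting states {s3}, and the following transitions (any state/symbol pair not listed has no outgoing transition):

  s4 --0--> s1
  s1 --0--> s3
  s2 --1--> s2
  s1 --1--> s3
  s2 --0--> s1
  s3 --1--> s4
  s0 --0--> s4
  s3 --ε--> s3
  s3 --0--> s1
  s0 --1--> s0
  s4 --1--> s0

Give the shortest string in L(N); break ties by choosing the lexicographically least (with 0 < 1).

000

A breadth-first search from s0 reaches an accepting state first via the path s0 → s4 → s1 → s3 on input 000.
No string of length < 3 is accepted (BFS exhausts all shorter strings without reaching an accepting state), and 000 is the lexicographically least accepting string of length 3.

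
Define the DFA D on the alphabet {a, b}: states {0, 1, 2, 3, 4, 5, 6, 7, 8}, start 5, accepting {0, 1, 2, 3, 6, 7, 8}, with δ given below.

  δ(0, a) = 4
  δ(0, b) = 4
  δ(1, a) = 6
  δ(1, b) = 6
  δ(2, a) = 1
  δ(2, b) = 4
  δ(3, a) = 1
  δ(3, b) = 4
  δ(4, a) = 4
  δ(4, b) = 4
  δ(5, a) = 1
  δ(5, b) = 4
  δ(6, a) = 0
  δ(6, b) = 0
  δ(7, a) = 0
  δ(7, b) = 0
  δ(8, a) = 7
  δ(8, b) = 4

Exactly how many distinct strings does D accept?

7

The useful subgraph on states {0, 1, 5, 6} is acyclic, so L(D) is finite; the longest accepting path visits 4 useful states, giving maximum string length 3.
Counting accepting paths from 5 by length: 1 of length 1, 2 of length 2, 4 of length 3. Total 7.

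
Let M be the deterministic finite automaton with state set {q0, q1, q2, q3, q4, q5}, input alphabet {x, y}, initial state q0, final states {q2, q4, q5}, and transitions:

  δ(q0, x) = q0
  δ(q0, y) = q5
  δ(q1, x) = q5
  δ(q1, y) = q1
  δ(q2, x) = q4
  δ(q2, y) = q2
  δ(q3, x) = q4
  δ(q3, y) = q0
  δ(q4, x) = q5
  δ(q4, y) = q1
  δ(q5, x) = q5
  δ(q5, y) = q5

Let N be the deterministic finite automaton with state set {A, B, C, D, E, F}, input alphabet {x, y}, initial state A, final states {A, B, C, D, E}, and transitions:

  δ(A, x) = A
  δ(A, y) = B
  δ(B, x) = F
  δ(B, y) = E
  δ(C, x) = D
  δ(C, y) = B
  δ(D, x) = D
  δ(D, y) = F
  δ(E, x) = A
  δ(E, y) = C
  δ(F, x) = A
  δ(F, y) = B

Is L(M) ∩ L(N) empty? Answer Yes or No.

The string y is accepted by both M and N.
Hence L(M) ∩ L(N) ≠ ∅.

No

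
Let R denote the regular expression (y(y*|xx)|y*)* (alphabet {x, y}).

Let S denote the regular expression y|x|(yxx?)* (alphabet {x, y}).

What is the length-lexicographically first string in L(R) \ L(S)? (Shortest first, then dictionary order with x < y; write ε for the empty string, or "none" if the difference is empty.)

yy

The string yy is accepted by R but not by S.
No shorter string lies in the difference, and yy is the lexicographically first length-2 string in L(R) \ L(S).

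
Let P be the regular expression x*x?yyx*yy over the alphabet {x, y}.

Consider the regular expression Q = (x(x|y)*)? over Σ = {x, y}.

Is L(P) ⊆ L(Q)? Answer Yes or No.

No

The string yyyy is in L(P) but not in L(Q).
So L(P) ⊄ L(Q).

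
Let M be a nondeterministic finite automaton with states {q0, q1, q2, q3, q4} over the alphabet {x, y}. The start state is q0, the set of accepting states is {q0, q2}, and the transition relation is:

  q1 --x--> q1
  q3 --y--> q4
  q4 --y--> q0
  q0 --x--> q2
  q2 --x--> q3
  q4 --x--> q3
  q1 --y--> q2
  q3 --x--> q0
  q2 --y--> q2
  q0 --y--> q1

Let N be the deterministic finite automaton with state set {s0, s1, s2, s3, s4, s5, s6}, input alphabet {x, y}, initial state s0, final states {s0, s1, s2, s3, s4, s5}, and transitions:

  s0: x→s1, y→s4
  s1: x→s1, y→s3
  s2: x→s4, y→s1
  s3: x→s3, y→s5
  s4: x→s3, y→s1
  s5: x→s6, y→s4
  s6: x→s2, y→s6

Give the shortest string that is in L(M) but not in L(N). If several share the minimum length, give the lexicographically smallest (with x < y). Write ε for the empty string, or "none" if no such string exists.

xxyyx

The string xxyyx is accepted by M but not by N.
No shorter string lies in the difference, and xxyyx is the lexicographically first length-5 string in L(M) \ L(N).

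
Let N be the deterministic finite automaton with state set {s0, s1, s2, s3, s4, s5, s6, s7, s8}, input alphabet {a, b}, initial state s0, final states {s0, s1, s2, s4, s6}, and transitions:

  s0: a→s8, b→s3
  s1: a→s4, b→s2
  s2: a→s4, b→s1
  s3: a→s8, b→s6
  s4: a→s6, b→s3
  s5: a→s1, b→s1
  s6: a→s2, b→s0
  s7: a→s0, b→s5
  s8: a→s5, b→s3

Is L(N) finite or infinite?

State s8 is reachable from the start and can reach an accepting state, and it lies on the cycle s8 → s3 → s8.
Traversing that cycle any number of times yields accepted strings of unbounded length, so the language is infinite.

infinite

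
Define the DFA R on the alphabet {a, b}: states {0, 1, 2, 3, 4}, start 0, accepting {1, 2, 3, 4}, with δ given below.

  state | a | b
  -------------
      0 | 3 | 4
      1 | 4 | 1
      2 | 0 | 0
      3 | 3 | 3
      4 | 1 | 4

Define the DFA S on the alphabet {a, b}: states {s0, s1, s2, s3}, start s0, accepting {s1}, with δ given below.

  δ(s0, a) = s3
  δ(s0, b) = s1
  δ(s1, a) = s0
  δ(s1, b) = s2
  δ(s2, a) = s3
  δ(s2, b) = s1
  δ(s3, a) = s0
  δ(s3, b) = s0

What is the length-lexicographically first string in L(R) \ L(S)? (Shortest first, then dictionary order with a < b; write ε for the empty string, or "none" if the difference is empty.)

The string a is accepted by R but not by S.
No shorter string lies in the difference, and a is the lexicographically first length-1 string in L(R) \ L(S).

a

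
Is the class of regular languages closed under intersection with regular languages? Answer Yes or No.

Yes

This is a special case of closure under intersection: the product of the two DFAs, accepting on F₁ × F₂, recognises the intersection.
So the regular languages are closed under intersection with a regular language.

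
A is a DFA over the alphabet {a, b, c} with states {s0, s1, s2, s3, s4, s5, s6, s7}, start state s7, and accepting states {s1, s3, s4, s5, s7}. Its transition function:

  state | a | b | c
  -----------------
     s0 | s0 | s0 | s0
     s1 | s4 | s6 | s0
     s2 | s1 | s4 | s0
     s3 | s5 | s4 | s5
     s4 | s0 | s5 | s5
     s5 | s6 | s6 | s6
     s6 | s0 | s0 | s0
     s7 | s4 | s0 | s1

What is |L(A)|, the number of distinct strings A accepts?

8

The useful subgraph on states {s1, s4, s5, s7} is acyclic, so L(A) is finite; the longest accepting path visits 4 useful states, giving maximum string length 3.
Counting accepting paths from s7 by length: 1 of length 0, 2 of length 1, 3 of length 2, 2 of length 3. Total 8.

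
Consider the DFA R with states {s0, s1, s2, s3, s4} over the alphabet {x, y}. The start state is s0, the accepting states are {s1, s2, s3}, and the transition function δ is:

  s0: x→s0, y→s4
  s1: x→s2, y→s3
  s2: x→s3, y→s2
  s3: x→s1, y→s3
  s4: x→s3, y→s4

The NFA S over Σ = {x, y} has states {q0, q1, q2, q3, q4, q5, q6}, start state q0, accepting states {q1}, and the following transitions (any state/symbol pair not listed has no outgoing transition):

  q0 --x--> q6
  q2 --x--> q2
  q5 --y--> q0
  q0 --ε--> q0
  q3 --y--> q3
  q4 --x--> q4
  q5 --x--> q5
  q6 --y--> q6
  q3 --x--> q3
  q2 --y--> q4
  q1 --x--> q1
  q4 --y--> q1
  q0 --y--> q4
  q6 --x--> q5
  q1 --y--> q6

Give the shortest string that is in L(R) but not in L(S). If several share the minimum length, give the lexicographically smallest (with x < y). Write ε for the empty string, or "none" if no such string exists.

yx

The string yx is accepted by R but not by S.
No shorter string lies in the difference, and yx is the lexicographically first length-2 string in L(R) \ L(S).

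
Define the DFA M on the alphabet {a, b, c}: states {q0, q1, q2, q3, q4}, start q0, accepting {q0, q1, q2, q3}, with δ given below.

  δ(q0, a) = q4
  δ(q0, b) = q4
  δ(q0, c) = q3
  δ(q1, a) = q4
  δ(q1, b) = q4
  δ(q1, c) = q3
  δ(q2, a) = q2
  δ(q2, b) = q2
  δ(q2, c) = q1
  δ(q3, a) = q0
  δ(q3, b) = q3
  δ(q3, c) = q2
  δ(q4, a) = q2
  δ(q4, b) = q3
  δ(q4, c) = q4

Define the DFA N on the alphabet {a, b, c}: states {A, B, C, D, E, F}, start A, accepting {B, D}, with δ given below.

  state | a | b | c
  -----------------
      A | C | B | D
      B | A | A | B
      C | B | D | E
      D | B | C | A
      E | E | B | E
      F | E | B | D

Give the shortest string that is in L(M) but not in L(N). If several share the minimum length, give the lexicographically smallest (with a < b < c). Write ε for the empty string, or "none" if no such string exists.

The empty string ε is accepted by M but not by N.
Since ε is the unique shortest string, it is the required witness.

ε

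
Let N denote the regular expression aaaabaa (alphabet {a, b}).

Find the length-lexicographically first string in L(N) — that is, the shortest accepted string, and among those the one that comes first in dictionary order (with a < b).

aaaabaa

By inspection of the expression, no string of length less than 7 matches, and aaaabaa is the lexicographically first match of length 7.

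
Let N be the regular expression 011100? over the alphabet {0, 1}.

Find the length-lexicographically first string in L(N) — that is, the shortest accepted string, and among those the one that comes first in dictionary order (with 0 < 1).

01110

By inspection of the expression, no string of length less than 5 matches, and 01110 is the lexicographically first match of length 5.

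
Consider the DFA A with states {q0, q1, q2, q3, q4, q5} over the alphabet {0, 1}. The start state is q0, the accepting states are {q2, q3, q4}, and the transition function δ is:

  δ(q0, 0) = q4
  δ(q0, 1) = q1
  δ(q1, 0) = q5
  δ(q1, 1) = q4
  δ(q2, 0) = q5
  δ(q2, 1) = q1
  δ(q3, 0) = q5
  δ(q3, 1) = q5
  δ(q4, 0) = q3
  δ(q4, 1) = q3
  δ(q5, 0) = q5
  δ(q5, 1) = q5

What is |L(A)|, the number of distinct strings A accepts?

6

The useful subgraph on states {q0, q1, q3, q4} is acyclic, so L(A) is finite; the longest accepting path visits 4 useful states, giving maximum string length 3.
Counting accepting paths from q0 by length: 1 of length 1, 3 of length 2, 2 of length 3. Total 6.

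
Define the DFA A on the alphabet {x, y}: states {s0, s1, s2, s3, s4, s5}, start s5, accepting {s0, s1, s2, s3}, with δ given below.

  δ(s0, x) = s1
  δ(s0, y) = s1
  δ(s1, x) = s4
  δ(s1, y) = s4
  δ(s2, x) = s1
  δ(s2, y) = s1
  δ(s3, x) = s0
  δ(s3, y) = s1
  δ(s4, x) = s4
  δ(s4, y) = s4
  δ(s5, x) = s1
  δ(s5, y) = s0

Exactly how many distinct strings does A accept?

The useful subgraph on states {s0, s1, s5} is acyclic, so L(A) is finite; the longest accepting path visits 3 useful states, giving maximum string length 2.
Counting accepting paths from s5 by length: 2 of length 1, 2 of length 2. Total 4.

4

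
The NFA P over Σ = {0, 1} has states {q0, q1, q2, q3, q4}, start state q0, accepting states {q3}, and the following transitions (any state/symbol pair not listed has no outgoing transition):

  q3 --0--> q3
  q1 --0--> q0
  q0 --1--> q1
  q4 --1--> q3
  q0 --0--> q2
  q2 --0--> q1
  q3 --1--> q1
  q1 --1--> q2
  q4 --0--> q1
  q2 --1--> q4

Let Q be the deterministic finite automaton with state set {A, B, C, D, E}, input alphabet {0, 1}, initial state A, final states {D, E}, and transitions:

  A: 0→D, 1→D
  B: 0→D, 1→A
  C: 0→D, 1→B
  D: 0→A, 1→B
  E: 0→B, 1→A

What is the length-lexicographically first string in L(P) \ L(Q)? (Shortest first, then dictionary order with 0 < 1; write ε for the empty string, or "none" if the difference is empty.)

011

The string 011 is accepted by P but not by Q.
No shorter string lies in the difference, and 011 is the lexicographically first length-3 string in L(P) \ L(Q).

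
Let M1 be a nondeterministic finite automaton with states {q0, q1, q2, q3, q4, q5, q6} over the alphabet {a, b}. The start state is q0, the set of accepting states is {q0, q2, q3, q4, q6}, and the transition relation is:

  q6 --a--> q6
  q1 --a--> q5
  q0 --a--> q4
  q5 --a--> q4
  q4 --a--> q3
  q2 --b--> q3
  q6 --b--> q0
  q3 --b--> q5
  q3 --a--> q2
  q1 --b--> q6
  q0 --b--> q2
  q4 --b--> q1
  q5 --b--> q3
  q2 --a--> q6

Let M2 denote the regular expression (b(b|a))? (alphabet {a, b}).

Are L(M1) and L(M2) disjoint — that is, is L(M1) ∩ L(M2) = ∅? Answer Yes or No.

No

The empty string ε is accepted by both M1 and M2.
Hence L(M1) ∩ L(M2) ≠ ∅.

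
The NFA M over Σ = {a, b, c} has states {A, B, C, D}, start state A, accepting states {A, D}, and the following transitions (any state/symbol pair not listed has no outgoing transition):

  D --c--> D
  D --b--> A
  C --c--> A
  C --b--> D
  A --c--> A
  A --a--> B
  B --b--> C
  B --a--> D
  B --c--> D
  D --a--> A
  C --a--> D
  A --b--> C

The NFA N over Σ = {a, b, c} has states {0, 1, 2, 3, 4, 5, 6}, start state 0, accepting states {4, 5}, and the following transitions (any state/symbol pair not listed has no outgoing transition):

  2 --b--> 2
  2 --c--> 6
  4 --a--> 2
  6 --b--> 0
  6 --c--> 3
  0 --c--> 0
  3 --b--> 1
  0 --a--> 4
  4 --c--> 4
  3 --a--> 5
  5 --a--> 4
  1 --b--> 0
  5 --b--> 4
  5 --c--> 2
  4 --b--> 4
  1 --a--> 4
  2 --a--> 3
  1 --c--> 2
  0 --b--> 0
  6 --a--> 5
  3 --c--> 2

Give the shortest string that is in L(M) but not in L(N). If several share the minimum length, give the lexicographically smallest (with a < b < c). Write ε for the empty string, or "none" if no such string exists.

The empty string ε is accepted by M but not by N.
Since ε is the unique shortest string, it is the required witness.

ε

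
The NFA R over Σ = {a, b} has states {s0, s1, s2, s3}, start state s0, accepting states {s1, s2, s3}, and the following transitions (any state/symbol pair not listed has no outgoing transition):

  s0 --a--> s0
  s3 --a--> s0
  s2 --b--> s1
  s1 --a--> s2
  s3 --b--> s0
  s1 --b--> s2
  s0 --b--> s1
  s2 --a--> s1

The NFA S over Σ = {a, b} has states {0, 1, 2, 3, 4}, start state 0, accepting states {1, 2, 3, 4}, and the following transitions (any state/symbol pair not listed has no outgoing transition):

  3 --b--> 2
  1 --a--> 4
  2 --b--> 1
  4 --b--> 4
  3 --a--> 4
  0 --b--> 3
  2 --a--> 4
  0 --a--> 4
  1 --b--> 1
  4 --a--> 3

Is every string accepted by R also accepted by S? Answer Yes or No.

Exploring the product automaton R × S from the start pair (s0, 0), following both machines on each input symbol, reaches 11 state pairs: (s0, 0), (s0, 4), (s1, 3), (s0, 3), (s1, 4), (s2, 4), (s2, 2), (s1, 2), (s2, 3), (s1, 1), (s2, 1).
R accepts in {s1, s2, s3} and S accepts in {1, 2, 3, 4}. The reachable pairs whose R-component is accepting are (s1, 3), (s1, 4), (s2, 4), (s2, 2), (s1, 2), (s2, 3), (s1, 1), (s2, 1); in each of them the S-component is accepting too, so the product for L(R) \ L(S) (R-component accepting, S-component rejecting) has no reachable accepting pair and the difference is empty.
Hence every string in L(R) is also in L(S).

Yes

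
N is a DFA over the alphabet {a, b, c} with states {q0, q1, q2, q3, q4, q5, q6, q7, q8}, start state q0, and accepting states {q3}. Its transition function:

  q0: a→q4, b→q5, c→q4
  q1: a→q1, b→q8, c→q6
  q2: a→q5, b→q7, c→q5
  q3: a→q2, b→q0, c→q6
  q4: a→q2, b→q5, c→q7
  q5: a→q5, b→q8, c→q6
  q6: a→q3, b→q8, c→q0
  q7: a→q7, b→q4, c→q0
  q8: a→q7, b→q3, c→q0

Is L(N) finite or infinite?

State q0 is reachable from the start and can reach an accepting state, and it lies on the cycle q0 → q4 → q2 → q5 → q8 → q0.
Traversing that cycle any number of times yields accepted strings of unbounded length, so the language is infinite.

infinite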